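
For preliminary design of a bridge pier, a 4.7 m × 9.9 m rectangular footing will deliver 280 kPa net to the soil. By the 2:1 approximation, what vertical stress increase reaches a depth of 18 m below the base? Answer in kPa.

By the 2:1 method the load spreads at 1 horizontal : 2 vertical, so at depth z the loaded area has grown by z in each plan dimension:
Δσ = qBL/((B+z)(L+z)) = 280×4.7×9.9/((4.7+18)(9.9+18)) = 20.571 kPa

Δσ_z ≈ 20.6 kPa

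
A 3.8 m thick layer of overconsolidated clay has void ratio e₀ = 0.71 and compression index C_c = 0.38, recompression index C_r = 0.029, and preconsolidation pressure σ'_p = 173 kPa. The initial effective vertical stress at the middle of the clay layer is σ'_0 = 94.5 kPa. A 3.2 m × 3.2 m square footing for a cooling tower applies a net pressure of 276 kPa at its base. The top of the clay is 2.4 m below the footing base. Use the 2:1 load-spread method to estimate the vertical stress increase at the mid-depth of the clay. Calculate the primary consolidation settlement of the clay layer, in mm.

Mid-depth of clay below the footing base: z = 2.4 + 3.8/2 = 4.3 m.
Stress increase at mid-clay by the 2:1 spreading method:
Δσ = qBL/((B+z)(L+z)) = 276×3.2×3.2/((3.2+4.3)(3.2+4.3)) = 50.244 kPa
Final effective stress: σ'_f = 94.5 + 50.244 = 144.74 kPa.
σ'_f = 144.74 ≤ σ'_p = 173 kPa, so the clay remains overconsolidated and only the recompression index applies:
S_c = C_r·H/(1+e₀)·log₁₀(σ'_f/σ'_0) = 0.029×3.8/1.71×log₁₀(144.74/94.5)
    = 0.064444 × 0.18516 = 0.01193 m

S_c ≈ 11.9 mm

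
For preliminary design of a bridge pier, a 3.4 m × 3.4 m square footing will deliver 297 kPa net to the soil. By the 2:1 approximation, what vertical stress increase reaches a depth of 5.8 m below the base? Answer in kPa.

By the 2:1 method the load spreads at 1 horizontal : 2 vertical, so at depth z the loaded area has grown by z in each plan dimension:
Δσ = qBL/((B+z)(L+z)) = 297×3.4×3.4/((3.4+5.8)(3.4+5.8)) = 40.564 kPa

Δσ_z ≈ 40.6 kPa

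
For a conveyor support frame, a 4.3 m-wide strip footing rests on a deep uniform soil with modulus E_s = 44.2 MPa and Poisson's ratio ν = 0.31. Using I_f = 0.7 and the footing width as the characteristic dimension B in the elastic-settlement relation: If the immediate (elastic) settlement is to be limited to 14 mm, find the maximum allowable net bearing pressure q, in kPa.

q ≈ 227 kPa

E_s = 44.2 MPa = 44200 kPa.
S_e = q·B·(1−ν²)/E_s · I_f  ⇒  q = S_e·E_s / (B·(1−ν²)·I_f).
q = 0.014 × 44200 / (4.3 × 0.9039 × 0.7) = 227.4 kPa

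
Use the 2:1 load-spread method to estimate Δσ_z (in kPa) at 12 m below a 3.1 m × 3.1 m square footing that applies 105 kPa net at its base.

By the 2:1 method the load spreads at 1 horizontal : 2 vertical, so at depth z the loaded area has grown by z in each plan dimension:
Δσ = qBL/((B+z)(L+z)) = 105×3.1×3.1/((3.1+12)(3.1+12)) = 4.4255 kPa

Δσ_z ≈ 4.43 kPa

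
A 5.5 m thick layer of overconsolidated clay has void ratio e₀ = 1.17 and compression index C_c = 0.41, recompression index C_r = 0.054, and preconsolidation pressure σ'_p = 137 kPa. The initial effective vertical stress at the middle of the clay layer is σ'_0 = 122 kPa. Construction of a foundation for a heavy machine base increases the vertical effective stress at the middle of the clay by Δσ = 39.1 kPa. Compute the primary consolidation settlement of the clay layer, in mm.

Final effective stress: σ'_f = 122 + 39.1 = 161.1 kPa.
σ'_f = 161.1 > σ'_p = 137 kPa, so the stress path crosses the preconsolidation pressure — recompression up to σ'_p, then virgin compression beyond:
S_c = H/(1+e₀)·[C_r·log₁₀(σ'_p/σ'_0) + C_c·log₁₀(σ'_f/σ'_p)]
    = 5.5/2.17 × [0.054×log₁₀(137/122) + 0.41×log₁₀(161.1/137)]
    = 2.5346 × [0.0027195 + 0.028854] = 0.08003 m

S_c ≈ 80 mm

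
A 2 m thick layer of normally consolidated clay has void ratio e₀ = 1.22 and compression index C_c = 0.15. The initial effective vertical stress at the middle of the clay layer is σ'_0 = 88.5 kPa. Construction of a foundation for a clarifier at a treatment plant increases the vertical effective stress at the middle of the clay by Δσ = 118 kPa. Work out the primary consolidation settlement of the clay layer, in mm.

Final effective stress: σ'_f = σ'_0 + Δσ = 88.5 + 118 = 206.5 kPa.
Normally consolidated clay, so the full stress increment lies on the virgin compression line:
S_c = C_c·H/(1+e₀)·log₁₀(σ'_f/σ'_0) = 0.15×2/(1+1.22)×log₁₀(206.5/88.5)
    = 0.13514 × 0.36798 = 0.04973 m

S_c ≈ 49.7 mm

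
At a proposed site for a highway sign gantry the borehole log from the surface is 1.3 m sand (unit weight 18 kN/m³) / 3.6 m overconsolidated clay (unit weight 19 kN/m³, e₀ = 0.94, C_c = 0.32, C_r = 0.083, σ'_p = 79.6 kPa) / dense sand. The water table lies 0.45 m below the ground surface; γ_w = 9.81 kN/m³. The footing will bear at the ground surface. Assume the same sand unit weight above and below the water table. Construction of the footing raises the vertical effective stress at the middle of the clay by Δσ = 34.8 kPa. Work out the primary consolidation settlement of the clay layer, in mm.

Mid-depth of clay below the ground surface: z = 1.3 + 3.6/2 = 3.1 m.
Total vertical stress at mid-clay: σ_v = 18×1.3 + 19×1.8 = 57.6 kPa.
Pore pressure: u = 9.81×(3.1 − 0.45) = 25.997 kPa.
Initial effective stress: σ'_0 = σ_v − u = 57.6 − 25.997 = 31.603 kPa.
Final effective stress: σ'_f = 31.603 + 34.8 = 66.403 kPa.
σ'_f = 66.403 ≤ σ'_p = 79.6 kPa, so the clay remains overconsolidated and only the recompression index applies:
S_c = C_r·H/(1+e₀)·log₁₀(σ'_f/σ'_0) = 0.083×3.6/1.94×log₁₀(66.403/31.603)
    = 0.15402 × 0.32246 = 0.04967 m

S_c ≈ 49.7 mm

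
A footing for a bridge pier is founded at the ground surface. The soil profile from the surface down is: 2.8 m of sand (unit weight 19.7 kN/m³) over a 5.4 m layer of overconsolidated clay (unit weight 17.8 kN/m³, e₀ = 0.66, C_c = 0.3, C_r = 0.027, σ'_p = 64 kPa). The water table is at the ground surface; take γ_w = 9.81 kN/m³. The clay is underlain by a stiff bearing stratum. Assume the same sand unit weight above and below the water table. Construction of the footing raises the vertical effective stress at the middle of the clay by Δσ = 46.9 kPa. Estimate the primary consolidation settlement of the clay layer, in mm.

Mid-depth of clay below the ground surface: z = 2.8 + 5.4/2 = 5.5 m.
Total vertical stress at mid-clay: σ_v = 19.7×2.8 + 17.8×2.7 = 103.22 kPa.
Pore pressure: u = 9.81×(5.5 − 0) = 53.955 kPa.
Initial effective stress: σ'_0 = σ_v − u = 103.22 − 53.955 = 49.265 kPa.
Final effective stress: σ'_f = 49.265 + 46.9 = 96.165 kPa.
σ'_f = 96.165 > σ'_p = 64 kPa, so the stress path crosses the preconsolidation pressure — recompression up to σ'_p, then virgin compression beyond:
S_c = H/(1+e₀)·[C_r·log₁₀(σ'_p/σ'_0) + C_c·log₁₀(σ'_f/σ'_p)]
    = 5.4/1.66 × [0.027×log₁₀(64/49.265) + 0.3×log₁₀(96.165/64)]
    = 3.253 × [0.0030683 + 0.053051] = 0.1826 m

S_c ≈ 183 mm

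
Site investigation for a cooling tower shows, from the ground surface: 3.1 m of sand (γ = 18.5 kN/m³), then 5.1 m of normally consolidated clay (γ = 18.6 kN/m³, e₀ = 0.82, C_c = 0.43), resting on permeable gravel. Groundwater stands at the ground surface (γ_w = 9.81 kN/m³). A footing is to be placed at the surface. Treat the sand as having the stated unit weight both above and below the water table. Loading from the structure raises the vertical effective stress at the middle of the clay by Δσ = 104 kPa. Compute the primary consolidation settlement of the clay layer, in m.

Mid-depth of clay below the ground surface: z = 3.1 + 5.1/2 = 5.65 m.
Total vertical stress at mid-clay: σ_v = 18.5×3.1 + 18.6×2.55 = 104.78 kPa.
Pore pressure: u = 9.81×(5.65 − 0) = 55.427 kPa.
Initial effective stress: σ'_0 = σ_v − u = 104.78 − 55.427 = 49.353 kPa.
Final effective stress: σ'_f = σ'_0 + Δσ = 49.353 + 104 = 153.35 kPa.
Normally consolidated clay, so the full stress increment lies on the virgin compression line:
S_c = C_c·H/(1+e₀)·log₁₀(σ'_f/σ'_0) = 0.43×5.1/(1+0.82)×log₁₀(153.35/49.353)
    = 1.2049 × 0.49237 = 0.5933 m

S_c ≈ 0.593 m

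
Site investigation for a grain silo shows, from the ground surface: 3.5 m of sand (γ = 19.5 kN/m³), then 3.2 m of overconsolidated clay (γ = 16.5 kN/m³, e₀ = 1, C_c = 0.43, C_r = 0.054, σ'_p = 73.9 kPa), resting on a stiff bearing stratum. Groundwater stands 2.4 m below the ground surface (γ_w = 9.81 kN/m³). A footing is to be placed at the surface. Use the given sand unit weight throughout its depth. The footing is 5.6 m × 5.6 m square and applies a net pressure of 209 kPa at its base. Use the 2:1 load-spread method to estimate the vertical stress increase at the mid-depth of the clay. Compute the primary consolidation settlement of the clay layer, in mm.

S_c ≈ 161 mm

Mid-depth of clay below the ground surface: z = 3.5 + 3.2/2 = 5.1 m.
Total vertical stress at mid-clay: σ_v = 19.5×3.5 + 16.5×1.6 = 94.65 kPa.
Pore pressure: u = 9.81×(5.1 − 2.4) = 26.487 kPa.
Initial effective stress: σ'_0 = σ_v − u = 94.65 − 26.487 = 68.163 kPa.
Stress increase at mid-clay by the 2:1 spreading method:
Δσ = qBL/((B+z)(L+z)) = 209×5.6×5.6/((5.6+5.1)(5.6+5.1)) = 57.247 kPa
Final effective stress: σ'_f = 68.163 + 57.247 = 125.41 kPa.
σ'_f = 125.41 > σ'_p = 73.9 kPa, so the stress path crosses the preconsolidation pressure — recompression up to σ'_p, then virgin compression beyond:
S_c = H/(1+e₀)·[C_r·log₁₀(σ'_p/σ'_0) + C_c·log₁₀(σ'_f/σ'_p)]
    = 3.2/2 × [0.054×log₁₀(73.9/68.163) + 0.43×log₁₀(125.41/73.9)]
    = 1.6 × [0.0018952 + 0.098766] = 0.1611 m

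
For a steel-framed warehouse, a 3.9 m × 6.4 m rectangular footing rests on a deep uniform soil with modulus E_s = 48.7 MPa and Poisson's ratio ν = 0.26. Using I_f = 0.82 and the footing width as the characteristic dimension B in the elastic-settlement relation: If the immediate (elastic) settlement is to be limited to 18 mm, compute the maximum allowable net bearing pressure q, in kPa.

E_s = 48.7 MPa = 48700 kPa.
S_e = q·B·(1−ν²)/E_s · I_f  ⇒  q = S_e·E_s / (B·(1−ν²)·I_f).
q = 0.018 × 48700 / (3.9 × 0.9324 × 0.82) = 294 kPa

q ≈ 294 kPa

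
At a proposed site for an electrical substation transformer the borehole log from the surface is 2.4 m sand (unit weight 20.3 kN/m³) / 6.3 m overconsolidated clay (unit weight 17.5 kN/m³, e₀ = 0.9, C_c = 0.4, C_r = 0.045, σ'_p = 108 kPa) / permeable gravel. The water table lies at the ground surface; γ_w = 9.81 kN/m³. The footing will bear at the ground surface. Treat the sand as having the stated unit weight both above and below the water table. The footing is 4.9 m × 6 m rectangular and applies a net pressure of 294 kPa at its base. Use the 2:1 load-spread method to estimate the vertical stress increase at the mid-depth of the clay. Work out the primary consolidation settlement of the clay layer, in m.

Mid-depth of clay below the ground surface: z = 2.4 + 6.3/2 = 5.55 m.
Total vertical stress at mid-clay: σ_v = 20.3×2.4 + 17.5×3.15 = 103.84 kPa.
Pore pressure: u = 9.81×(5.55 − 0) = 54.446 kPa.
Initial effective stress: σ'_0 = σ_v − u = 103.84 − 54.446 = 49.394 kPa.
Stress increase at mid-clay by the 2:1 spreading method:
Δσ = qBL/((B+z)(L+z)) = 294×4.9×6/((4.9+5.55)(6+5.55)) = 71.614 kPa
Final effective stress: σ'_f = 49.394 + 71.614 = 121.01 kPa.
σ'_f = 121.01 > σ'_p = 108 kPa, so the stress path crosses the preconsolidation pressure — recompression up to σ'_p, then virgin compression beyond:
S_c = H/(1+e₀)·[C_r·log₁₀(σ'_p/σ'_0) + C_c·log₁₀(σ'_f/σ'_p)]
    = 6.3/1.9 × [0.045×log₁₀(108/49.394) + 0.4×log₁₀(121.01/108)]
    = 3.3158 × [0.015289 + 0.019759] = 0.1162 m

S_c ≈ 0.116 m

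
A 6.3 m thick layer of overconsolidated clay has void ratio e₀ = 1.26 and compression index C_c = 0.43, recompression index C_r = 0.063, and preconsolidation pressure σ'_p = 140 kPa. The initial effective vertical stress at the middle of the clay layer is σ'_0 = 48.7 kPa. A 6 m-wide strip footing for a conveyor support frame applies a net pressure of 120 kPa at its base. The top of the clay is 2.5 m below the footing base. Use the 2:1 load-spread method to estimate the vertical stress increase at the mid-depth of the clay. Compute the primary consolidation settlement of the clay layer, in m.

S_c ≈ 0.0625 m

Mid-depth of clay below the footing base: z = 2.5 + 6.3/2 = 5.65 m.
Stress increase at mid-clay by the 2:1 spreading method:
Δσ = qB/(B+z) = 120×6/(6+5.65) = 61.803 kPa
Final effective stress: σ'_f = 48.7 + 61.803 = 110.5 kPa.
σ'_f = 110.5 ≤ σ'_p = 140 kPa, so the clay remains overconsolidated and only the recompression index applies:
S_c = C_r·H/(1+e₀)·log₁₀(σ'_f/σ'_0) = 0.063×6.3/2.26×log₁₀(110.5/48.7)
    = 0.17562 × 0.35583 = 0.06249 m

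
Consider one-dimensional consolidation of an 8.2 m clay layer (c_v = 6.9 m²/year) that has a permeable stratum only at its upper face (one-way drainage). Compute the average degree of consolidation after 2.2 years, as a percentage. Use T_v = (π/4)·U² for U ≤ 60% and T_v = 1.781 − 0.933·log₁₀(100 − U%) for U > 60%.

U ≈ 53.6 %

Drainage path length: H_d = H = 8.2 m (single drainage).
T_v = c_v·t/H_d² = 6.9×2.2/8.2² = 0.22576.
T_v = 0.22576 corresponds to the U ≤ 60% branch:
U = √(4T_v/π) = 0.5361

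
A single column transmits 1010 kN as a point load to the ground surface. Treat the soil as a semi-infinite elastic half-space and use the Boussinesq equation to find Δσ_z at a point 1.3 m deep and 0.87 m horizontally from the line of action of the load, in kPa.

Δσ_z ≈ 113 kPa

Boussinesq vertical stress below a point load on an elastic half-space:
Δσ_z = 3P/(2πz²) · [1 + (r/z)²]^(−5/2)
r/z = 0.87/1.3 = 0.66923; [1+(r/z)²]^(−5/2) = 0.39644.
Δσ_z = 3×1010/(2π×1.3²) × 0.39644 = 285.35 × 0.39644 = 113.1 kPa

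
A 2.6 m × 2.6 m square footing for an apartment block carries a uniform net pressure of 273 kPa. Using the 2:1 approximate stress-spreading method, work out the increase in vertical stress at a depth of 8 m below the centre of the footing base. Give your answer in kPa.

By the 2:1 method the load spreads at 1 horizontal : 2 vertical, so at depth z the loaded area has grown by z in each plan dimension:
Δσ = qBL/((B+z)(L+z)) = 273×2.6×2.6/((2.6+8)(2.6+8)) = 16.425 kPa

Δσ_z ≈ 16.4 kPa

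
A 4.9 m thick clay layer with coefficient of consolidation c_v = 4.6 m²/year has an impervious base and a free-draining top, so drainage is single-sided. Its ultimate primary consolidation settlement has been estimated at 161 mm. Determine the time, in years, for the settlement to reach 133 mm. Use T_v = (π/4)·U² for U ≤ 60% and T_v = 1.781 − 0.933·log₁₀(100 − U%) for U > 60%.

Drainage path length: H_d = H = 4.9 m (single drainage).
U = S(t)/S_ult = 133/161 = 0.8261.
U > 60%: T_v = 1.781 − 0.933·log₁₀(100 − 82.609) = 0.62377.
t = T_v·H_d²/c_v = 0.62377×4.9²/4.6 = 3.256 years.

t ≈ 3.26 years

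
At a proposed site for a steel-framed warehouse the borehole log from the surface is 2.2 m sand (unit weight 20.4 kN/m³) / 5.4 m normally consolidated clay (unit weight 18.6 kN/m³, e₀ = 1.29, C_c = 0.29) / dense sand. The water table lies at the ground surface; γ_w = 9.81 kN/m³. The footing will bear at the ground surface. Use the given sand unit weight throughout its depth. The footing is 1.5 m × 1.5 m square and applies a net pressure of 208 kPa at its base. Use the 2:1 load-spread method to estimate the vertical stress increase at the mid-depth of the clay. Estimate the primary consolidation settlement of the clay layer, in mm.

S_c ≈ 64.6 mm

Mid-depth of clay below the ground surface: z = 2.2 + 5.4/2 = 4.9 m.
Total vertical stress at mid-clay: σ_v = 20.4×2.2 + 18.6×2.7 = 95.1 kPa.
Pore pressure: u = 9.81×(4.9 − 0) = 48.069 kPa.
Initial effective stress: σ'_0 = σ_v − u = 95.1 − 48.069 = 47.031 kPa.
Stress increase at mid-clay by the 2:1 spreading method:
Δσ = qBL/((B+z)(L+z)) = 208×1.5×1.5/((1.5+4.9)(1.5+4.9)) = 11.426 kPa
Final effective stress: σ'_f = σ'_0 + Δσ = 47.031 + 11.426 = 58.457 kPa.
Normally consolidated clay, so the full stress increment lies on the virgin compression line:
S_c = C_c·H/(1+e₀)·log₁₀(σ'_f/σ'_0) = 0.29×5.4/(1+1.29)×log₁₀(58.457/47.031)
    = 0.68384 × 0.094452 = 0.06459 m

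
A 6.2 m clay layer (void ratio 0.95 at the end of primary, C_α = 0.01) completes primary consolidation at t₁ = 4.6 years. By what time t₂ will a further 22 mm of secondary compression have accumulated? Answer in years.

t₂ ≈ 22.6 years

S_s = C_α·H/(1+e_p)·log₁₀(t₂/t₁) ⇒ log₁₀(t₂/t₁) = S_s·(1+e_p)/(C_α·H).
log₁₀(t₂/t₁) = 0.022 × (1+0.95) / (0.01×6.2) = 0.6919
t₂ = t₁ × 10^0.6919 = 4.6 × 4.92 = 22.63 years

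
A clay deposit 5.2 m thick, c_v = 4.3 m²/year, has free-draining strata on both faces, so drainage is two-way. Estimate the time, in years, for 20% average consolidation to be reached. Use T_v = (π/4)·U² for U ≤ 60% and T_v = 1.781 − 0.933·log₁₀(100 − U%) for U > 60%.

Drainage path length: H_d = H/2 = 2.6 m (double drainage).
U ≤ 60%: T_v = (π/4)·U² = (π/4)×0.2² = 0.031416.
t = T_v·H_d²/c_v = 0.031416×2.6²/4.3 = 0.04939 years.

t ≈ 0.0494 years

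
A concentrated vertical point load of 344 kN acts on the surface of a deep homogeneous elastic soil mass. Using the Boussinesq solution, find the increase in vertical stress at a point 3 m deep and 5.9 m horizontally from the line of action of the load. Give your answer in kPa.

Δσ_z ≈ 0.349 kPa

Boussinesq vertical stress below a point load on an elastic half-space:
Δσ_z = 3P/(2πz²) · [1 + (r/z)²]^(−5/2)
r/z = 5.9/3 = 1.9667; [1+(r/z)²]^(−5/2) = 0.019128.
Δσ_z = 3×344/(2π×3²) × 0.019128 = 18.25 × 0.019128 = 0.3491 kPa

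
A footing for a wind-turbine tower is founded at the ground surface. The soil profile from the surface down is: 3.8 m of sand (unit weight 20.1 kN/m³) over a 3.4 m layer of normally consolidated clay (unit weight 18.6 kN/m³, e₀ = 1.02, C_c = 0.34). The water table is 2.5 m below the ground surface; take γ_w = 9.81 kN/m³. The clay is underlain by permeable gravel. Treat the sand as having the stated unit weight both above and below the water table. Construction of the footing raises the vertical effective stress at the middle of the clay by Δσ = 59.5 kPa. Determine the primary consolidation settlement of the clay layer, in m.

Mid-depth of clay below the ground surface: z = 3.8 + 3.4/2 = 5.5 m.
Total vertical stress at mid-clay: σ_v = 20.1×3.8 + 18.6×1.7 = 108 kPa.
Pore pressure: u = 9.81×(5.5 − 2.5) = 29.43 kPa.
Initial effective stress: σ'_0 = σ_v − u = 108 − 29.43 = 78.57 kPa.
Final effective stress: σ'_f = σ'_0 + Δσ = 78.57 + 59.5 = 138.07 kPa.
Normally consolidated clay, so the full stress increment lies on the virgin compression line:
S_c = C_c·H/(1+e₀)·log₁₀(σ'_f/σ'_0) = 0.34×3.4/(1+1.02)×log₁₀(138.07/78.57)
    = 0.57228 × 0.24484 = 0.1401 m

S_c ≈ 0.14 m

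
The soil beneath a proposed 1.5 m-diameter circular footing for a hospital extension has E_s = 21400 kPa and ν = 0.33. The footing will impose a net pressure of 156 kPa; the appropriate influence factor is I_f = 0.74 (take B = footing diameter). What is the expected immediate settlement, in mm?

Immediate (elastic) settlement: S_e = q·B·(1−ν²)/E_s · I_f.
S_e = 156 × 1.5 × (1 − 0.33²) / 21400 × 0.74
    = 156 × 1.5 × 0.8911 / 21400 × 0.74
    = 0.00721 m = 7.21 mm

S_e ≈ 7.21 mm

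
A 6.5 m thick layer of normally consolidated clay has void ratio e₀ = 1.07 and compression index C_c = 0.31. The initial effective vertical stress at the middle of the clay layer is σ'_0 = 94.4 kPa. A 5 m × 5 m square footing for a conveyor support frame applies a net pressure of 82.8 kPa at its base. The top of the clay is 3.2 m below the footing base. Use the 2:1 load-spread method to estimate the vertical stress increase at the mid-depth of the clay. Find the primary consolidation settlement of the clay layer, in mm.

S_c ≈ 65.4 mm

Mid-depth of clay below the footing base: z = 3.2 + 6.5/2 = 6.45 m.
Stress increase at mid-clay by the 2:1 spreading method:
Δσ = qBL/((B+z)(L+z)) = 82.8×5×5/((5+6.45)(5+6.45)) = 15.789 kPa
Final effective stress: σ'_f = σ'_0 + Δσ = 94.4 + 15.789 = 110.19 kPa.
Normally consolidated clay, so the full stress increment lies on the virgin compression line:
S_c = C_c·H/(1+e₀)·log₁₀(σ'_f/σ'_0) = 0.31×6.5/(1+1.07)×log₁₀(110.19/94.4)
    = 0.97343 × 0.06717 = 0.06539 m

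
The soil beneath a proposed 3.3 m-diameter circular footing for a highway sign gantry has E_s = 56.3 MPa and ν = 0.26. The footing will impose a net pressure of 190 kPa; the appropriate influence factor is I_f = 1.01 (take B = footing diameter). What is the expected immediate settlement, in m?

Immediate (elastic) settlement: S_e = q·B·(1−ν²)/E_s · I_f.
E_s = 56.3 MPa = 56300 kPa.
S_e = 190 × 3.3 × (1 − 0.26²) / 56300 × 1.01
    = 190 × 3.3 × 0.9324 / 56300 × 1.01
    = 0.01049 m

S_e ≈ 0.0105 m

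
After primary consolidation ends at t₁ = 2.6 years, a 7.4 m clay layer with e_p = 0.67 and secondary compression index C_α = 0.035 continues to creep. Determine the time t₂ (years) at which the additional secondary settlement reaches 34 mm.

S_s = C_α·H/(1+e_p)·log₁₀(t₂/t₁) ⇒ log₁₀(t₂/t₁) = S_s·(1+e_p)/(C_α·H).
log₁₀(t₂/t₁) = 0.034 × (1+0.67) / (0.035×7.4) = 0.2192
t₂ = t₁ × 10^0.2192 = 2.6 × 1.657 = 4.307 years

t₂ ≈ 4.31 years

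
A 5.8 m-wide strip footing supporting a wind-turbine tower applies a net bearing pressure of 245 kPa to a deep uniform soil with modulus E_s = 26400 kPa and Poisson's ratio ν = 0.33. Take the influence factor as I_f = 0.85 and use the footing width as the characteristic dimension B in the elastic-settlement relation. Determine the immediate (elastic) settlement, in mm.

S_e ≈ 40.8 mm

Immediate (elastic) settlement: S_e = q·B·(1−ν²)/E_s · I_f.
S_e = 245 × 5.8 × (1 − 0.33²) / 26400 × 0.85
    = 245 × 5.8 × 0.8911 / 26400 × 0.85
    = 0.04077 m = 40.77 mm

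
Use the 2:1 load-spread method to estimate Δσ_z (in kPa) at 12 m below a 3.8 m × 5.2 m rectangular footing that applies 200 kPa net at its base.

Δσ_z ≈ 14.5 kPa

By the 2:1 method the load spreads at 1 horizontal : 2 vertical, so at depth z the loaded area has grown by z in each plan dimension:
Δσ = qBL/((B+z)(L+z)) = 200×3.8×5.2/((3.8+12)(5.2+12)) = 14.542 kPa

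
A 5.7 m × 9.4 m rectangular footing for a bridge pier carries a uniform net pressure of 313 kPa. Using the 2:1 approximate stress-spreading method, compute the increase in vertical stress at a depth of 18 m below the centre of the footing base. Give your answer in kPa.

Δσ_z ≈ 25.8 kPa

By the 2:1 method the load spreads at 1 horizontal : 2 vertical, so at depth z the loaded area has grown by z in each plan dimension:
Δσ = qBL/((B+z)(L+z)) = 313×5.7×9.4/((5.7+18)(9.4+18)) = 25.825 kPa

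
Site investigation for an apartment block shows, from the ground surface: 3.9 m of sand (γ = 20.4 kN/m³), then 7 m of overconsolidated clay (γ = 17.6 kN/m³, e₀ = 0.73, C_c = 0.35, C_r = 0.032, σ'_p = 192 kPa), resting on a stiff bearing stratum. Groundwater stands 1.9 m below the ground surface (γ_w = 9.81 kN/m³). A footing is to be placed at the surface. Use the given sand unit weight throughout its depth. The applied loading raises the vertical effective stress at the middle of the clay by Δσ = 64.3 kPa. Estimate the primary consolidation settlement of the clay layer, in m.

Mid-depth of clay below the ground surface: z = 3.9 + 7/2 = 7.4 m.
Total vertical stress at mid-clay: σ_v = 20.4×3.9 + 17.6×3.5 = 141.16 kPa.
Pore pressure: u = 9.81×(7.4 − 1.9) = 53.955 kPa.
Initial effective stress: σ'_0 = σ_v − u = 141.16 − 53.955 = 87.205 kPa.
Final effective stress: σ'_f = 87.205 + 64.3 = 151.5 kPa.
σ'_f = 151.5 ≤ σ'_p = 192 kPa, so the clay remains overconsolidated and only the recompression index applies:
S_c = C_r·H/(1+e₀)·log₁₀(σ'_f/σ'_0) = 0.032×7/1.73×log₁₀(151.5/87.205)
    = 0.12948 × 0.23987 = 0.03106 m

S_c ≈ 0.0311 m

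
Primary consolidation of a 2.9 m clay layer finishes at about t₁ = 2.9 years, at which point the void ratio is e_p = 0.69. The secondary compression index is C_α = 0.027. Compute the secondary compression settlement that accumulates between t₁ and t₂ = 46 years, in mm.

Secondary compression: S_s = C_α·H/(1+e_p)·log₁₀(t₂/t₁)
S_s = 0.027×2.9/(1+0.69)×log₁₀(46/2.9)
    = 0.04633 × 1.2 = 0.05561 m

S_s ≈ 55.6 mm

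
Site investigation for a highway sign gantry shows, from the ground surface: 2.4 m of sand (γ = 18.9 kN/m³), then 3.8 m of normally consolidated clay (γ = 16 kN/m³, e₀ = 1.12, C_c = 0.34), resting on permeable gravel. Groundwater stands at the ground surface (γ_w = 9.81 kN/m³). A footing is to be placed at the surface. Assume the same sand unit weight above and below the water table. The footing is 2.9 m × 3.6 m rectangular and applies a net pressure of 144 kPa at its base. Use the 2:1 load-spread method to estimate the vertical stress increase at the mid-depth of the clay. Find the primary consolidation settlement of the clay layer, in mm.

S_c ≈ 154 mm

Mid-depth of clay below the ground surface: z = 2.4 + 3.8/2 = 4.3 m.
Total vertical stress at mid-clay: σ_v = 18.9×2.4 + 16×1.9 = 75.76 kPa.
Pore pressure: u = 9.81×(4.3 − 0) = 42.183 kPa.
Initial effective stress: σ'_0 = σ_v − u = 75.76 − 42.183 = 33.577 kPa.
Stress increase at mid-clay by the 2:1 spreading method:
Δσ = qBL/((B+z)(L+z)) = 144×2.9×3.6/((2.9+4.3)(3.6+4.3)) = 26.43 kPa
Final effective stress: σ'_f = σ'_0 + Δσ = 33.577 + 26.43 = 60.007 kPa.
Normally consolidated clay, so the full stress increment lies on the virgin compression line:
S_c = C_c·H/(1+e₀)·log₁₀(σ'_f/σ'_0) = 0.34×3.8/(1+1.12)×log₁₀(60.007/33.577)
    = 0.60943 × 0.25216 = 0.1537 m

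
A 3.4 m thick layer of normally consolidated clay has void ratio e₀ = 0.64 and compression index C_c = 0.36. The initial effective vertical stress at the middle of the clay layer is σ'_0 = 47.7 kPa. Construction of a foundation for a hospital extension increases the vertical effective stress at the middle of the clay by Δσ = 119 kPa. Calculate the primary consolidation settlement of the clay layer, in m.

S_c ≈ 0.406 m

Final effective stress: σ'_f = σ'_0 + Δσ = 47.7 + 119 = 166.7 kPa.
Normally consolidated clay, so the full stress increment lies on the virgin compression line:
S_c = C_c·H/(1+e₀)·log₁₀(σ'_f/σ'_0) = 0.36×3.4/(1+0.64)×log₁₀(166.7/47.7)
    = 0.74634 × 0.54342 = 0.4056 m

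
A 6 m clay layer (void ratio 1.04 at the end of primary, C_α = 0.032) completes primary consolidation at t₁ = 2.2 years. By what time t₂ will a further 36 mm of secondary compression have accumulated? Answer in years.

t₂ ≈ 5.31 years

S_s = C_α·H/(1+e_p)·log₁₀(t₂/t₁) ⇒ log₁₀(t₂/t₁) = S_s·(1+e_p)/(C_α·H).
log₁₀(t₂/t₁) = 0.036 × (1+1.04) / (0.032×6) = 0.3825
t₂ = t₁ × 10^0.3825 = 2.2 × 2.413 = 5.308 years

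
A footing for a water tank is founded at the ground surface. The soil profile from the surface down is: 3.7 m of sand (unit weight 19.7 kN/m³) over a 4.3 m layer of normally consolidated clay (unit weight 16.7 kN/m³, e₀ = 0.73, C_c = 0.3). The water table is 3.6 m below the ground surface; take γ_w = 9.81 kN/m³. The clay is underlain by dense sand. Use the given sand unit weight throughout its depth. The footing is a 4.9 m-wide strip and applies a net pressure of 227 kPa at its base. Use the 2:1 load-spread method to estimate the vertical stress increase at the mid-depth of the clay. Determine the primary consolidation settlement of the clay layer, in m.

Mid-depth of clay below the ground surface: z = 3.7 + 4.3/2 = 5.85 m.
Total vertical stress at mid-clay: σ_v = 19.7×3.7 + 16.7×2.15 = 108.79 kPa.
Pore pressure: u = 9.81×(5.85 − 3.6) = 22.073 kPa.
Initial effective stress: σ'_0 = σ_v − u = 108.79 − 22.073 = 86.717 kPa.
Stress increase at mid-clay by the 2:1 spreading method:
Δσ = qB/(B+z) = 227×4.9/(4.9+5.85) = 103.47 kPa
Final effective stress: σ'_f = σ'_0 + Δσ = 86.717 + 103.47 = 190.19 kPa.
Normally consolidated clay, so the full stress increment lies on the virgin compression line:
S_c = C_c·H/(1+e₀)·log₁₀(σ'_f/σ'_0) = 0.3×4.3/(1+0.73)×log₁₀(190.19/86.717)
    = 0.74566 × 0.34108 = 0.2543 m

S_c ≈ 0.254 m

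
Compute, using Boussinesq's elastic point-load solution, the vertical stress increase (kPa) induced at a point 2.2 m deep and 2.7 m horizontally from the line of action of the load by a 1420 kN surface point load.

Δσ_z ≈ 14.1 kPa

Boussinesq vertical stress below a point load on an elastic half-space:
Δσ_z = 3P/(2πz²) · [1 + (r/z)²]^(−5/2)
r/z = 2.7/2.2 = 1.2273; [1+(r/z)²]^(−5/2) = 0.10057.
Δσ_z = 3×1420/(2π×2.2²) × 0.10057 = 140.08 × 0.10057 = 14.09 kPa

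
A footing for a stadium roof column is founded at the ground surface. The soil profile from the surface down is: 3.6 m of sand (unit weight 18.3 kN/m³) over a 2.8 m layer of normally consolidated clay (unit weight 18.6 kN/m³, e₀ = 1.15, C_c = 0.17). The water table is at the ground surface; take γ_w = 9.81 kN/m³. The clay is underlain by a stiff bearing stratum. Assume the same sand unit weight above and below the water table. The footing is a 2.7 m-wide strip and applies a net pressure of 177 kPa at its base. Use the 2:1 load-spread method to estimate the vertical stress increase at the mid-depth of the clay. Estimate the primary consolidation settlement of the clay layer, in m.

S_c ≈ 0.0861 m

Mid-depth of clay below the ground surface: z = 3.6 + 2.8/2 = 5 m.
Total vertical stress at mid-clay: σ_v = 18.3×3.6 + 18.6×1.4 = 91.92 kPa.
Pore pressure: u = 9.81×(5 − 0) = 49.05 kPa.
Initial effective stress: σ'_0 = σ_v − u = 91.92 − 49.05 = 42.87 kPa.
Stress increase at mid-clay by the 2:1 spreading method:
Δσ = qB/(B+z) = 177×2.7/(2.7+5) = 62.065 kPa
Final effective stress: σ'_f = σ'_0 + Δσ = 42.87 + 62.065 = 104.94 kPa.
Normally consolidated clay, so the full stress increment lies on the virgin compression line:
S_c = C_c·H/(1+e₀)·log₁₀(σ'_f/σ'_0) = 0.17×2.8/(1+1.15)×log₁₀(104.94/42.87)
    = 0.2214 × 0.38879 = 0.08608 m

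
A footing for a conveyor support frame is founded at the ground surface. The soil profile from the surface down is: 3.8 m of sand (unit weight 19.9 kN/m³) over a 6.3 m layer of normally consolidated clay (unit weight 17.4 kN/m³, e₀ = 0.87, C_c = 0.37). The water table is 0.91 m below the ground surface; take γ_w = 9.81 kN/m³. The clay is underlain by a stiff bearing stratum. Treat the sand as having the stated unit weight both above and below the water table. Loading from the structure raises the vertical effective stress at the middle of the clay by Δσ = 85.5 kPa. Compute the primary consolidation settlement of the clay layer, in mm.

S_c ≈ 427 mm

Mid-depth of clay below the ground surface: z = 3.8 + 6.3/2 = 6.95 m.
Total vertical stress at mid-clay: σ_v = 19.9×3.8 + 17.4×3.15 = 130.43 kPa.
Pore pressure: u = 9.81×(6.95 − 0.91) = 59.252 kPa.
Initial effective stress: σ'_0 = σ_v − u = 130.43 − 59.252 = 71.178 kPa.
Final effective stress: σ'_f = σ'_0 + Δσ = 71.178 + 85.5 = 156.68 kPa.
Normally consolidated clay, so the full stress increment lies on the virgin compression line:
S_c = C_c·H/(1+e₀)·log₁₀(σ'_f/σ'_0) = 0.37×6.3/(1+0.87)×log₁₀(156.68/71.178)
    = 1.2465 × 0.34267 = 0.4271 m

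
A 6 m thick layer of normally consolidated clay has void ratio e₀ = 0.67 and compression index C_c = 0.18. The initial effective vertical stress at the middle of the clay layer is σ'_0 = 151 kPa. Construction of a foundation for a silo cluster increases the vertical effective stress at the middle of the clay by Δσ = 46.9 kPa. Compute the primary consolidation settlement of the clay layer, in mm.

S_c ≈ 76 mm

Final effective stress: σ'_f = σ'_0 + Δσ = 151 + 46.9 = 197.9 kPa.
Normally consolidated clay, so the full stress increment lies on the virgin compression line:
S_c = C_c·H/(1+e₀)·log₁₀(σ'_f/σ'_0) = 0.18×6/(1+0.67)×log₁₀(197.9/151)
    = 0.64671 × 0.11747 = 0.07597 m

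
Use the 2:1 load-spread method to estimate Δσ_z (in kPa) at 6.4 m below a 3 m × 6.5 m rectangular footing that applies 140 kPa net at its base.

Δσ_z ≈ 22.5 kPa

By the 2:1 method the load spreads at 1 horizontal : 2 vertical, so at depth z the loaded area has grown by z in each plan dimension:
Δσ = qBL/((B+z)(L+z)) = 140×3×6.5/((3+6.4)(6.5+6.4)) = 22.514 kPa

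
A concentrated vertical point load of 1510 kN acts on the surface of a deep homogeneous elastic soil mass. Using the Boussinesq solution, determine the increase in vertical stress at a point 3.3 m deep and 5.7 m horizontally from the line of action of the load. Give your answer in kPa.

Boussinesq vertical stress below a point load on an elastic half-space:
Δσ_z = 3P/(2πz²) · [1 + (r/z)²]^(−5/2)
r/z = 5.7/3.3 = 1.7273; [1+(r/z)²]^(−5/2) = 0.031575.
Δσ_z = 3×1510/(2π×3.3²) × 0.031575 = 66.205 × 0.031575 = 2.09 kPa

Δσ_z ≈ 2.09 kPa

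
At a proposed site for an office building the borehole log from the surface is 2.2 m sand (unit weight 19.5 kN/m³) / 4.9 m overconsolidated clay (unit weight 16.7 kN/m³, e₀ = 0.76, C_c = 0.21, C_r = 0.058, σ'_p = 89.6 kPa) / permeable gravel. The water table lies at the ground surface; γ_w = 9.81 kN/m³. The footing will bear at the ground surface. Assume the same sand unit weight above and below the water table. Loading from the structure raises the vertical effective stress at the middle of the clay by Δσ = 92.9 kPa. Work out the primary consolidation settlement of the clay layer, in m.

Mid-depth of clay below the ground surface: z = 2.2 + 4.9/2 = 4.65 m.
Total vertical stress at mid-clay: σ_v = 19.5×2.2 + 16.7×2.45 = 83.815 kPa.
Pore pressure: u = 9.81×(4.65 − 0) = 45.617 kPa.
Initial effective stress: σ'_0 = σ_v − u = 83.815 − 45.617 = 38.198 kPa.
Final effective stress: σ'_f = 38.198 + 92.9 = 131.1 kPa.
σ'_f = 131.1 > σ'_p = 89.6 kPa, so the stress path crosses the preconsolidation pressure — recompression up to σ'_p, then virgin compression beyond:
S_c = H/(1+e₀)·[C_r·log₁₀(σ'_p/σ'_0) + C_c·log₁₀(σ'_f/σ'_p)]
    = 4.9/1.76 × [0.058×log₁₀(89.6/38.198) + 0.21×log₁₀(131.1/89.6)]
    = 2.7841 × [0.021476 + 0.034712] = 0.1564 m

S_c ≈ 0.156 m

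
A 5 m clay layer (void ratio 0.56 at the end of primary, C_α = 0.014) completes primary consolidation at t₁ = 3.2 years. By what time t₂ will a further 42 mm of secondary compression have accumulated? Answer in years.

t₂ ≈ 27.6 years

S_s = C_α·H/(1+e_p)·log₁₀(t₂/t₁) ⇒ log₁₀(t₂/t₁) = S_s·(1+e_p)/(C_α·H).
log₁₀(t₂/t₁) = 0.042 × (1+0.56) / (0.014×5) = 0.936
t₂ = t₁ × 10^0.936 = 3.2 × 8.63 = 27.62 years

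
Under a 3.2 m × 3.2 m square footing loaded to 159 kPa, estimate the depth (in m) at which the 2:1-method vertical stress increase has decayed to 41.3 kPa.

z ≈ 3.08 m

2:1 spreading — at depth z the loaded area has grown by z in each plan dimension:
qB²/(B+z)² = Δσ_z ⇒ z = B(√(q/Δσ_z) − 1) = 3.2×(√(159/41.3) − 1) = 3.079 m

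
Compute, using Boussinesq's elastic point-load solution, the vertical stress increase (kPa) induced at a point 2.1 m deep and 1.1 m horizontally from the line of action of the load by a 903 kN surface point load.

Δσ_z ≈ 53.3 kPa

Boussinesq vertical stress below a point load on an elastic half-space:
Δσ_z = 3P/(2πz²) · [1 + (r/z)²]^(−5/2)
r/z = 1.1/2.1 = 0.52381; [1+(r/z)²]^(−5/2) = 0.54545.
Δσ_z = 3×903/(2π×2.1²) × 0.54545 = 97.767 × 0.54545 = 53.33 kPa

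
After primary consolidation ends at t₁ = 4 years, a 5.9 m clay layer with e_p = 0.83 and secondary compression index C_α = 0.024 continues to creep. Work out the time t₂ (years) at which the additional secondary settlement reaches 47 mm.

t₂ ≈ 16.2 years

S_s = C_α·H/(1+e_p)·log₁₀(t₂/t₁) ⇒ log₁₀(t₂/t₁) = S_s·(1+e_p)/(C_α·H).
log₁₀(t₂/t₁) = 0.047 × (1+0.83) / (0.024×5.9) = 0.6074
t₂ = t₁ × 10^0.6074 = 4 × 4.05 = 16.2 years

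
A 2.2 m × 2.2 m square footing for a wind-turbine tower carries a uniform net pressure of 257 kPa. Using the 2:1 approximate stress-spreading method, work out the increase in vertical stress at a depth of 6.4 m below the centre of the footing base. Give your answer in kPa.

Δσ_z ≈ 16.8 kPa

By the 2:1 method the load spreads at 1 horizontal : 2 vertical, so at depth z the loaded area has grown by z in each plan dimension:
Δσ = qBL/((B+z)(L+z)) = 257×2.2×2.2/((2.2+6.4)(2.2+6.4)) = 16.818 kPa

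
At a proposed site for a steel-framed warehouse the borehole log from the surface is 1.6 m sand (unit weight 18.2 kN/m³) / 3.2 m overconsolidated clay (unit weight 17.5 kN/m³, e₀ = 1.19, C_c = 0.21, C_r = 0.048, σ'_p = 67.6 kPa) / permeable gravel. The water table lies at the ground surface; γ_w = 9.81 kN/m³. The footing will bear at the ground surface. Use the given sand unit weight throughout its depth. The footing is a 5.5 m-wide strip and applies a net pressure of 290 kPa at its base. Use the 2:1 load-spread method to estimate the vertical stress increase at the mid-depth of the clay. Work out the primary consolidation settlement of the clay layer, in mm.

S_c ≈ 180 mm

Mid-depth of clay below the ground surface: z = 1.6 + 3.2/2 = 3.2 m.
Total vertical stress at mid-clay: σ_v = 18.2×1.6 + 17.5×1.6 = 57.12 kPa.
Pore pressure: u = 9.81×(3.2 − 0) = 31.392 kPa.
Initial effective stress: σ'_0 = σ_v − u = 57.12 − 31.392 = 25.728 kPa.
Stress increase at mid-clay by the 2:1 spreading method:
Δσ = qB/(B+z) = 290×5.5/(5.5+3.2) = 183.33 kPa
Final effective stress: σ'_f = 25.728 + 183.33 = 209.06 kPa.
σ'_f = 209.06 > σ'_p = 67.6 kPa, so the stress path crosses the preconsolidation pressure — recompression up to σ'_p, then virgin compression beyond:
S_c = H/(1+e₀)·[C_r·log₁₀(σ'_p/σ'_0) + C_c·log₁₀(σ'_f/σ'_p)]
    = 3.2/2.19 × [0.048×log₁₀(67.6/25.728) + 0.21×log₁₀(209.06/67.6)]
    = 1.4612 × [0.020138 + 0.10297] = 0.1799 m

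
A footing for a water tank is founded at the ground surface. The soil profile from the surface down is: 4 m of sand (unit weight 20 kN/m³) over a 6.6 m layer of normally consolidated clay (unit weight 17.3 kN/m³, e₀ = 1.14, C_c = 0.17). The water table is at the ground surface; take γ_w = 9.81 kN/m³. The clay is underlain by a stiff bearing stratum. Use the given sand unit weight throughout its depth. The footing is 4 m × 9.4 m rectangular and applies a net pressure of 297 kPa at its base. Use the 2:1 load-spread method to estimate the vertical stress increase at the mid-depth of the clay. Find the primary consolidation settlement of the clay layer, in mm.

Mid-depth of clay below the ground surface: z = 4 + 6.6/2 = 7.3 m.
Total vertical stress at mid-clay: σ_v = 20×4 + 17.3×3.3 = 137.09 kPa.
Pore pressure: u = 9.81×(7.3 − 0) = 71.613 kPa.
Initial effective stress: σ'_0 = σ_v − u = 137.09 − 71.613 = 65.477 kPa.
Stress increase at mid-clay by the 2:1 spreading method:
Δσ = qBL/((B+z)(L+z)) = 297×4×9.4/((4+7.3)(9.4+7.3)) = 59.177 kPa
Final effective stress: σ'_f = σ'_0 + Δσ = 65.477 + 59.177 = 124.65 kPa.
Normally consolidated clay, so the full stress increment lies on the virgin compression line:
S_c = C_c·H/(1+e₀)·log₁₀(σ'_f/σ'_0) = 0.17×6.6/(1+1.14)×log₁₀(124.65/65.477)
    = 0.5243 × 0.2796 = 0.1466 m

S_c ≈ 147 mm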